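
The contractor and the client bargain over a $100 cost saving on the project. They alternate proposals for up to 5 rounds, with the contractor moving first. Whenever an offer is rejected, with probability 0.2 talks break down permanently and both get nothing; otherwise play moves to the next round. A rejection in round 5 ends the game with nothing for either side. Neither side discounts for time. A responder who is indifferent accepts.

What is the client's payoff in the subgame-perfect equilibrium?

Round 5 (the contractor proposes): the client will accept anything ≥ 0, so the contractor offers 0 and keeps 100.
Round 4 (the client proposes): rejecting gives the contractor an expected 0.8 × 100 = 80. The client offers 80 and keeps 100 − 80 = 20.
Round 3 (the contractor proposes): rejecting gives the client an expected 0.8 × 20 = 16, so the contractor offers 16, keeping 84.
Round 2 (the client proposes): rejecting gives the contractor an expected 0.8 × 84 = 67.2. The client offers 67.2 and keeps 100 − 67.2 = 32.8.
Round 1 (the contractor proposes): rejecting gives the client an expected 0.8 × 32.8 = 26.24, so the contractor offers 26.24, keeping 73.76.

26.24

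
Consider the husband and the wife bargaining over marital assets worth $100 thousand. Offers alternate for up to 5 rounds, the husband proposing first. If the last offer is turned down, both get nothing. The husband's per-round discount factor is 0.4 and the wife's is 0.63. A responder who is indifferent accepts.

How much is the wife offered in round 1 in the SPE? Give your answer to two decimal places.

47.33

Round 5 (the husband proposes): the wife will accept anything ≥ 0, so the husband offers 0 and keeps 100.
Round 4 (the wife proposes): the husband can get 100 next round, worth 0.4 × 100 = 40 now, so the wife offers 40, keeping 60.
Round 3 (the husband proposes): the wife can get 60 next round, worth 0.63 × 60 = 37.8 now, so the husband offers 37.8, keeping 62.2.
Round 2 (the wife proposes): the husband can get 62.2 next round, worth 0.4 × 62.2 = 24.88 now; the wife offers that and keeps 75.12.
Round 1 (the husband proposes): the wife can get 75.12 next round, worth 0.63 × 75.12 = 47.3256 now; the husband offers that and keeps 52.6744.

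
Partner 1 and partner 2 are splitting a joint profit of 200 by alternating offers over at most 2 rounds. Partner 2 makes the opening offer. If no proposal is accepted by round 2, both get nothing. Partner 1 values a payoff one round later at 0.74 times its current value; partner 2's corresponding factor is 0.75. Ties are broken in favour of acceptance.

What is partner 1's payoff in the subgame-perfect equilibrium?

148

Round 2 (partner 1 proposes): partner 2 will accept anything ≥ 0, so partner 1 offers 0 and keeps 200.
Round 1 (partner 2 proposes): partner 1 can get 200 next round, worth 0.74 × 200 = 148 now. Partner 2 offers 148 and keeps 200 − 148 = 52.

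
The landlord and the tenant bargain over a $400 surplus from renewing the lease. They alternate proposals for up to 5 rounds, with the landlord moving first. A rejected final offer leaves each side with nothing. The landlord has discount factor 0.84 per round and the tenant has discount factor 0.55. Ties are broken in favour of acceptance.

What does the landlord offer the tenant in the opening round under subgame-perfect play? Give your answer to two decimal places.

Work backward from the last round.
Round 5 (the landlord proposes): rejection yields 0 for the tenant; the landlord offers 0 and keeps 400.
Round 4 (the tenant proposes): the landlord can get 400 next round, worth 0.84 × 400 = 336 now. The tenant offers 336 and keeps 400 − 336 = 64.
Round 3 (the landlord proposes): the tenant can get 64 next round, worth 0.55 × 64 = 35.2 now; the landlord offers that and keeps 364.8.
Round 2 (the tenant proposes): the landlord can get 364.8 next round, worth 0.84 × 364.8 = 306.432 now, so the tenant offers 306.432, keeping 93.568.
Round 1 (the landlord proposes): the tenant can get 93.568 next round, worth 0.55 × 93.568 = 51.4624 now, so the landlord offers 51.4624, keeping 348.5376.

51.46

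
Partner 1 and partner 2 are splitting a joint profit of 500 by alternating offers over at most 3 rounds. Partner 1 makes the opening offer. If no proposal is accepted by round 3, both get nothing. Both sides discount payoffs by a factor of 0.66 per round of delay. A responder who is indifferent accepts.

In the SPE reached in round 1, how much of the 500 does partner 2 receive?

112.2

Round 3 (partner 1 proposes): rejection yields 0 for partner 2; partner 1 offers 0 and keeps 500.
Round 2 (partner 2 proposes): partner 1 can get 500 next round, worth 0.66 × 500 = 330 now, so partner 2 offers 330, keeping 170.
Round 1 (partner 1 proposes): partner 2 can get 170 next round, worth 0.66 × 170 = 112.2 now; partner 1 offers that and keeps 387.8.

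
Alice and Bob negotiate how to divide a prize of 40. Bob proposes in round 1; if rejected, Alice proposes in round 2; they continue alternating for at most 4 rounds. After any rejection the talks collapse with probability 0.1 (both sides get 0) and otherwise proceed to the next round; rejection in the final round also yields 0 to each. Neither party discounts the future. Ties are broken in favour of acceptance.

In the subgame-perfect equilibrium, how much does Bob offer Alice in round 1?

32.76

By backward induction:
Round 4 (Alice proposes): Bob will accept anything ≥ 0, so Alice offers 0 and keeps 40.
Round 3 (Bob proposes): rejecting gives Alice an expected 0.9 × 40 = 36. Bob offers 36 and keeps 40 − 36 = 4.
Round 2 (Alice proposes): rejecting gives Bob an expected 0.9 × 4 = 3.6. Alice offers 3.6 and keeps 40 − 3.6 = 36.4.
Round 1 (Bob proposes): rejecting gives Alice an expected 0.9 × 36.4 = 32.76. Bob offers 32.76 and keeps 40 − 32.76 = 7.24.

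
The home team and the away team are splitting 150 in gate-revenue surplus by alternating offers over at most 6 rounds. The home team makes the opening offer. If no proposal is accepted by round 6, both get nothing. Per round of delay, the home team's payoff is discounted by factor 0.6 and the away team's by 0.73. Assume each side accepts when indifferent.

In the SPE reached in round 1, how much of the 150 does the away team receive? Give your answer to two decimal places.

Solve by backward induction from round 6.
Round 6 (the away team proposes): the home team will accept anything ≥ 0, so the away team offers 0 and keeps 150.
Round 5 (the home team proposes): the away team can get 150 next round, worth 0.73 × 150 = 109.5 now. The home team offers 109.5 and keeps 150 − 109.5 = 40.5.
Round 4 (the away team proposes): the home team can get 40.5 next round, worth 0.6 × 40.5 = 24.3 now, so the away team offers 24.3, keeping 125.7.
Round 3 (the home team proposes): the away team can get 125.7 next round, worth 0.73 × 125.7 = 91.761 now. The home team offers 91.761 and keeps 150 − 91.761 = 58.239.
Round 2 (the away team proposes): the home team can get 58.239 next round, worth 0.6 × 58.239 = 34.9434 now; the away team offers that and keeps 115.0566.
Round 1 (the home team proposes): the away team can get 115.0566 next round, worth 0.73 × 115.0566 = 83.991318 now, so the home team offers 83.991318, keeping 66.008682.

83.99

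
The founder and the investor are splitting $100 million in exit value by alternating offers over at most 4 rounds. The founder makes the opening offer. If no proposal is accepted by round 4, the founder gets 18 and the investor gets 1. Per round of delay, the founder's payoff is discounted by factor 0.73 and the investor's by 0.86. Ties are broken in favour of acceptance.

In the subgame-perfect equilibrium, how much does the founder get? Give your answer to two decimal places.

Round 4 (the investor proposes): the founder gets 18 if talks fail, so the investor offers 18 and keeps 82.
Round 3 (the founder proposes): the investor can get 82 next round, worth 0.86 × 82 = 70.52 now. The founder offers 70.52 and keeps 100 − 70.52 = 29.48.
Round 2 (the investor proposes): the founder can get 29.48 next round, worth 0.73 × 29.48 = 21.5204 now. The investor offers 21.5204 and keeps 100 − 21.5204 = 78.4796.
Round 1 (the founder proposes): the investor can get 78.4796 next round, worth 0.86 × 78.4796 = 67.492456 now; the founder offers that and keeps 32.507544.

32.51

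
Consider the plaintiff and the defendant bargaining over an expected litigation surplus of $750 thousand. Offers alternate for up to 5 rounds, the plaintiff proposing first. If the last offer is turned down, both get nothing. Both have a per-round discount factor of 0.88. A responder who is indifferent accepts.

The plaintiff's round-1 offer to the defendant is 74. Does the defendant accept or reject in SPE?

Work out the defendant's continuation value if the offer is rejected.
Round 5 (the plaintiff proposes): rejection yields 0 for the defendant; the plaintiff offers 0 and keeps 750.
Round 4 (the defendant proposes): the plaintiff can get 750 next round, worth 0.88 × 750 = 660 now, so the defendant offers 660, keeping 90.
Round 3 (the plaintiff proposes): the defendant can get 90 next round, worth 0.88 × 90 = 79.2 now; the plaintiff offers that and keeps 670.8.
Round 2 (the defendant proposes): the plaintiff can get 670.8 next round, worth 0.88 × 670.8 = 590.304 now, so the defendant offers 590.304, keeping 159.696.
So by rejecting in round 1, the defendant gets 159.696 next round, worth 0.88 × 159.696 = 140.53248 now.
Offer 74 < 140.53248, so the defendant rejects.

Reject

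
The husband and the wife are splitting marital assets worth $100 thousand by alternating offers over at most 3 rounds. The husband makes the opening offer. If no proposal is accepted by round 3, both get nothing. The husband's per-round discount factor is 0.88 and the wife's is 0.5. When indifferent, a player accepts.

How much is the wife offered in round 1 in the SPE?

Round 3 (the husband proposes): rejection yields 0 for the wife; the husband offers 0 and keeps 100.
Round 2 (the wife proposes): the husband can get 100 next round, worth 0.88 × 100 = 88 now. The wife offers 88 and keeps 100 − 88 = 12.
Round 1 (the husband proposes): the wife can get 12 next round, worth 0.5 × 12 = 6 now. The husband offers 6 and keeps 100 − 6 = 94.

6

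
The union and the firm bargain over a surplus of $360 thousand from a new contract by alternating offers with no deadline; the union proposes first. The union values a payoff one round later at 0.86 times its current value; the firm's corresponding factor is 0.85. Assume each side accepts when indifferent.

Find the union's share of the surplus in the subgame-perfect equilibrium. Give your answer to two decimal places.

When the union proposes, the firm accepts any offer worth at least 0.85 times what the firm would get by proposing next round; and vice versa.
This gives x = 360 − 0.85y and y = 360 − 0.86x, where x and y are each side's share when it proposes.
Hence (1 − 0.85·0.86)x = 360(1 − 0.85), i.e. 0.269·x = 54.
x ≈ 200.7435; the firm's share is 360 − x ≈ 159.2565.

200.74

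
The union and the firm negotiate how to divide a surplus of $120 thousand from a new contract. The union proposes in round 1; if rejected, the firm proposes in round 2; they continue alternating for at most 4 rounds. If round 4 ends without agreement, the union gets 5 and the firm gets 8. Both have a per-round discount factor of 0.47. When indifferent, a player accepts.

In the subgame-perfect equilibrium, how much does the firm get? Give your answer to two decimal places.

41.83

By backward induction:
Round 4 (the firm proposes): the union gets 5 if talks fail, so the firm offers 5 and keeps 115.
Round 3 (the union proposes): the firm can get 115 next round, worth 0.47 × 115 = 54.05 now. The union offers 54.05 and keeps 120 − 54.05 = 65.95.
Round 2 (the firm proposes): the union can get 65.95 next round, worth 0.47 × 65.95 = 30.9965 now, so the firm offers 30.9965, keeping 89.0035.
Round 1 (the union proposes): the firm can get 89.0035 next round, worth 0.47 × 89.0035 = 41.831645 now, so the union offers 41.831645, keeping 78.168355.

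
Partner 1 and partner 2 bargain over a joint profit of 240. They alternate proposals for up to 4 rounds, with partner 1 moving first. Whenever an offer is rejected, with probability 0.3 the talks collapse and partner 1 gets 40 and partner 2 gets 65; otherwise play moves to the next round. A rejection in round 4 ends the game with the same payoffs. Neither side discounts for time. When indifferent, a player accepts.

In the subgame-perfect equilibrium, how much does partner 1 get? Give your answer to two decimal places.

Round 4 (partner 2 proposes): partner 1 gets 40 if talks fail, so partner 2 offers 40 and keeps 200.
Round 3 (partner 1 proposes): rejecting gives partner 2 an expected 0.7 × 200 + 0.3 × 65 = 159.5; partner 1 offers that and keeps 80.5.
Round 2 (partner 2 proposes): rejecting gives partner 1 an expected 0.7 × 80.5 + 0.3 × 40 = 68.35, so partner 2 offers 68.35, keeping 171.65.
Round 1 (partner 1 proposes): rejecting gives partner 2 an expected 0.7 × 171.65 + 0.3 × 65 = 139.655. Partner 1 offers 139.655 and keeps 240 − 139.655 = 100.345.

100.35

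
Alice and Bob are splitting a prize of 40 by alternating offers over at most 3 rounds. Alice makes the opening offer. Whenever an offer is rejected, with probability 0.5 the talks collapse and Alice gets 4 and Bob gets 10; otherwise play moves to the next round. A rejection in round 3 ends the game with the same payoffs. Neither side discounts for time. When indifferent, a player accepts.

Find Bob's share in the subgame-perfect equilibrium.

16.5

Round 3 (Alice proposes): Bob gets 10 if talks fail, so Alice offers 10 and keeps 30.
Round 2 (Bob proposes): rejecting gives Alice an expected 0.5 × 30 + 0.5 × 4 = 17, so Bob offers 17, keeping 23.
Round 1 (Alice proposes): rejecting gives Bob an expected 0.5 × 23 + 0.5 × 10 = 16.5, so Alice offers 16.5, keeping 23.5.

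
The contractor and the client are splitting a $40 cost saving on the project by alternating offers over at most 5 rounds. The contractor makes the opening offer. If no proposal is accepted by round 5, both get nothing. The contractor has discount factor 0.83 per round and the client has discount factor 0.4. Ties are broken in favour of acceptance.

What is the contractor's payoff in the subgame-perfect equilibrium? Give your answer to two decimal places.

36.38

Round 5 (the contractor proposes): rejection yields 0 for the client; the contractor offers 0 and keeps 40.
Round 4 (the client proposes): the contractor can get 40 next round, worth 0.83 × 40 = 33.2 now; the client offers that and keeps 6.8.
Round 3 (the contractor proposes): the client can get 6.8 next round, worth 0.4 × 6.8 = 2.72 now, so the contractor offers 2.72, keeping 37.28.
Round 2 (the client proposes): the contractor can get 37.28 next round, worth 0.83 × 37.28 = 30.9424 now; the client offers that and keeps 9.0576.
Round 1 (the contractor proposes): the client can get 9.0576 next round, worth 0.4 × 9.0576 = 3.62304 now. The contractor offers 3.62304 and keeps 40 − 3.62304 = 36.37696.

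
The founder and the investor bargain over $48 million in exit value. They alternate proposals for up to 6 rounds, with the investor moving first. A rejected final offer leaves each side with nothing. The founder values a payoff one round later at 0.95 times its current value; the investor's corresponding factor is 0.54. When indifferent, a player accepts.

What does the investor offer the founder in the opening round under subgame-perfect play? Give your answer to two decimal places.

43.74

Solve by backward induction from round 6.
Round 6 (the founder proposes): the investor will accept anything ≥ 0, so the founder offers 0 and keeps 48.
Round 5 (the investor proposes): the founder can get 48 next round, worth 0.95 × 48 = 45.6 now; the investor offers that and keeps 2.4.
Round 4 (the founder proposes): the investor can get 2.4 next round, worth 0.54 × 2.4 = 1.296 now. The founder offers 1.296 and keeps 48 − 1.296 = 46.704.
Round 3 (the investor proposes): the founder can get 46.704 next round, worth 0.95 × 46.704 = 44.3688 now; the investor offers that and keeps 3.6312.
Round 2 (the founder proposes): the investor can get 3.6312 next round, worth 0.54 × 3.6312 = 1.960848 now. The founder offers 1.960848 and keeps 48 − 1.960848 = 46.039152.
Round 1 (the investor proposes): the founder can get 46.039152 next round, worth 0.95 × 46.039152 = 43.7371944 now. The investor offers 43.7371944 and keeps 48 − 43.7371944 = 4.2628056.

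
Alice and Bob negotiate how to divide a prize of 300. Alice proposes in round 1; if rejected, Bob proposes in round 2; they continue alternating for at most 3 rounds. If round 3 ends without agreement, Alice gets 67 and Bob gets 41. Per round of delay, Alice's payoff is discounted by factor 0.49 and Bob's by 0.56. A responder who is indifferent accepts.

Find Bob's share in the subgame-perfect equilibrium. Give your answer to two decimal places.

Round 3 (Alice proposes): Bob gets 41 if talks fail, so Alice offers 41 and keeps 259.
Round 2 (Bob proposes): Alice can get 259 next round, worth 0.49 × 259 = 126.91 now, so Bob offers 126.91, keeping 173.09.
Round 1 (Alice proposes): Bob can get 173.09 next round, worth 0.56 × 173.09 = 96.9304 now, so Alice offers 96.9304, keeping 203.0696.

96.93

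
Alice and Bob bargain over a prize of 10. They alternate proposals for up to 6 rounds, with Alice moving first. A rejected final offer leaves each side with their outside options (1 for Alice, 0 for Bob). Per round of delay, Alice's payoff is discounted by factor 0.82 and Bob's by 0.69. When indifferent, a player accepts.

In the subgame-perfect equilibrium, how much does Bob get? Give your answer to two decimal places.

Work backward from the last round.
Round 6 (Bob proposes): Alice gets 1 if talks fail, so Bob offers 1 and keeps 9.
Round 5 (Alice proposes): Bob can get 9 next round, worth 0.69 × 9 = 6.21 now; Alice offers that and keeps 3.79.
Round 4 (Bob proposes): Alice can get 3.79 next round, worth 0.82 × 3.79 = 3.1078 now; Bob offers that and keeps 6.8922.
Round 3 (Alice proposes): Bob can get 6.8922 next round, worth 0.69 × 6.8922 = 4.755618 now; Alice offers that and keeps 5.244382.
Round 2 (Bob proposes): Alice can get 5.244382 next round, worth 0.82 × 5.244382 = 4.30039324 now. Bob offers 4.30039324 and keeps 10 − 4.30039324 = 5.69960676.
Round 1 (Alice proposes): Bob can get 5.69960676 next round, worth 0.69 × 5.69960676 = 3.9327286644 now; Alice offers that and keeps 6.0672713356.

3.93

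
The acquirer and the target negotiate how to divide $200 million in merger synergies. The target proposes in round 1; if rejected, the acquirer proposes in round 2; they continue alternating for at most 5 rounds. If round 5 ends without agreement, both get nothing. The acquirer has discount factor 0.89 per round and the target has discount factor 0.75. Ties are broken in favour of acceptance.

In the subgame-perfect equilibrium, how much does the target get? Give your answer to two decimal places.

By backward induction:
Round 5 (the target proposes): the acquirer will accept anything ≥ 0, so the target offers 0 and keeps 200.
Round 4 (the acquirer proposes): the target can get 200 next round, worth 0.75 × 200 = 150 now, so the acquirer offers 150, keeping 50.
Round 3 (the target proposes): the acquirer can get 50 next round, worth 0.89 × 50 = 44.5 now; the target offers that and keeps 155.5.
Round 2 (the acquirer proposes): the target can get 155.5 next round, worth 0.75 × 155.5 = 116.625 now. The acquirer offers 116.625 and keeps 200 − 116.625 = 83.375.
Round 1 (the target proposes): the acquirer can get 83.375 next round, worth 0.89 × 83.375 = 74.20375 now; the target offers that and keeps 125.79625.

125.80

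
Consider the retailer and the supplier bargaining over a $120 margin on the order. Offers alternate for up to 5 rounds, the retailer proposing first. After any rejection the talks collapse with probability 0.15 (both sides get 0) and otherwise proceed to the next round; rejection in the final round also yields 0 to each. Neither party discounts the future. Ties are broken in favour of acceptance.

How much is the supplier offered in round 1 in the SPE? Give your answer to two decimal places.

26.35

Round 5 (the retailer proposes): rejection yields 0 for the supplier; the retailer offers 0 and keeps 120.
Round 4 (the supplier proposes): rejecting gives the retailer an expected 0.85 × 120 = 102, so the supplier offers 102, keeping 18.
Round 3 (the retailer proposes): rejecting gives the supplier an expected 0.85 × 18 = 15.3. The retailer offers 15.3 and keeps 120 − 15.3 = 104.7.
Round 2 (the supplier proposes): rejecting gives the retailer an expected 0.85 × 104.7 = 88.995; the supplier offers that and keeps 31.005.
Round 1 (the retailer proposes): rejecting gives the supplier an expected 0.85 × 31.005 = 26.35425. The retailer offers 26.35425 and keeps 120 − 26.35425 = 93.64575.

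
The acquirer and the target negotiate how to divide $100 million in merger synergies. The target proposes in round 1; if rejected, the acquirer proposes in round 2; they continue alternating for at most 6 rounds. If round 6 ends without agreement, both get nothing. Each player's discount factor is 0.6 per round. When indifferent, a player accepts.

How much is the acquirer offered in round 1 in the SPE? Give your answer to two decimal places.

40.42

Round 6 (the acquirer proposes): rejection yields 0 for the target; the acquirer offers 0 and keeps 100.
Round 5 (the target proposes): the acquirer can get 100 next round, worth 0.6 × 100 = 60 now; the target offers that and keeps 40.
Round 4 (the acquirer proposes): the target can get 40 next round, worth 0.6 × 40 = 24 now, so the acquirer offers 24, keeping 76.
Round 3 (the target proposes): the acquirer can get 76 next round, worth 0.6 × 76 = 45.6 now; the target offers that and keeps 54.4.
Round 2 (the acquirer proposes): the target can get 54.4 next round, worth 0.6 × 54.4 = 32.64 now; the acquirer offers that and keeps 67.36.
Round 1 (the target proposes): the acquirer can get 67.36 next round, worth 0.6 × 67.36 = 40.416 now; the target offers that and keeps 59.584.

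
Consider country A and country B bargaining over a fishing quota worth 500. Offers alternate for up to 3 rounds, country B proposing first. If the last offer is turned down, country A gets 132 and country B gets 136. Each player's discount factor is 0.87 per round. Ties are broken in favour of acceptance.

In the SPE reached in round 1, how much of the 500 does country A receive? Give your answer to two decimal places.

Round 3 (country B proposes): country A gets 132 if talks fail, so country B offers 132 and keeps 368.
Round 2 (country A proposes): country B can get 368 next round, worth 0.87 × 368 = 320.16 now; country A offers that and keeps 179.84.
Round 1 (country B proposes): country A can get 179.84 next round, worth 0.87 × 179.84 = 156.4608 now. Country B offers 156.4608 and keeps 500 − 156.4608 = 343.5392.

156.46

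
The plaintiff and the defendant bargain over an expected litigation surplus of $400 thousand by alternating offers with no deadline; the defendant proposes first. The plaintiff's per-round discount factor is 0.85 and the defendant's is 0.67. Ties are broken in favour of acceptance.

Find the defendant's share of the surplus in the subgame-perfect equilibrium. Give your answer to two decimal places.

When the defendant proposes, the plaintiff accepts any offer worth at least 0.85 times what the plaintiff would get by proposing next round; and vice versa.
This gives x = 400 − 0.85y and y = 400 − 0.67x, where x and y are each side's share when it proposes.
Hence (1 − 0.85·0.67)x = 400(1 − 0.85), i.e. 0.4305·x = 60.
x ≈ 139.3728; the plaintiff's share is 400 − x ≈ 260.6272.

139.37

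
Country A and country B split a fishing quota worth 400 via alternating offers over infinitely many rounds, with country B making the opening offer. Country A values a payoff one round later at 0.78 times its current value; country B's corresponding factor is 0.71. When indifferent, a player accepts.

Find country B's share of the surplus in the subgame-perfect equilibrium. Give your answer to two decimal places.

When country B proposes, country A accepts any offer worth at least 0.78 times what country A would get by proposing next round; and vice versa.
This gives x = 400 − 0.78y and y = 400 − 0.71x, where x and y are each side's share when it proposes.
Hence (1 − 0.78·0.71)x = 400(1 − 0.78), i.e. 0.4462·x = 88.
x ≈ 197.2210; country A's share is 400 − x ≈ 202.7790.

197.22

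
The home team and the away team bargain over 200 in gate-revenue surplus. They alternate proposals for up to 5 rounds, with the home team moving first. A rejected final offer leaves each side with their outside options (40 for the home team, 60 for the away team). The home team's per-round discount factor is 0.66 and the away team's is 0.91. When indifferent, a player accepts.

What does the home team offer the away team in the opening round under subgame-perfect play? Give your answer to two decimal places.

Round 5 (the home team proposes): the away team gets 60 if talks fail, so the home team offers 60 and keeps 140.
Round 4 (the away team proposes): the home team can get 140 next round, worth 0.66 × 140 = 92.4 now; the away team offers that and keeps 107.6.
Round 3 (the home team proposes): the away team can get 107.6 next round, worth 0.91 × 107.6 = 97.916 now, so the home team offers 97.916, keeping 102.084.
Round 2 (the away team proposes): the home team can get 102.084 next round, worth 0.66 × 102.084 = 67.37544 now, so the away team offers 67.37544, keeping 132.62456.
Round 1 (the home team proposes): the away team can get 132.62456 next round, worth 0.91 × 132.62456 = 120.6883496 now; the home team offers that and keeps 79.3116504.

120.69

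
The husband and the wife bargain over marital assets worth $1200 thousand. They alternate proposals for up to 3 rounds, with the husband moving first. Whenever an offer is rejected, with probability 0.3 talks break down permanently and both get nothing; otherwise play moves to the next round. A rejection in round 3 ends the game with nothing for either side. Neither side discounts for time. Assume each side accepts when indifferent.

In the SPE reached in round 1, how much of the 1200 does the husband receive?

Round 3 (the husband proposes): rejection yields 0 for the wife; the husband offers 0 and keeps 1200.
Round 2 (the wife proposes): rejecting gives the husband an expected 0.7 × 1200 = 840; the wife offers that and keeps 360.
Round 1 (the husband proposes): rejecting gives the wife an expected 0.7 × 360 = 252; the husband offers that and keeps 948.

948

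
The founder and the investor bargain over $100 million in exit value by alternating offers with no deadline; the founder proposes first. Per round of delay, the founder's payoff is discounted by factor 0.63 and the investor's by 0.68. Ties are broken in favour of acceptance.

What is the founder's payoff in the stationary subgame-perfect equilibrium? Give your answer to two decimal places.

In a stationary SPE each proposer offers the other exactly their discounted continuation value.
If the founder keeps x when proposing and the investor keeps y when proposing, then x = 100 − 0.68y and y = 100 − 0.63x.
Solving: x = 100(1 − 0.68) / (1 − 0.63·0.68) = 32 / 0.5716 ≈ 55.9832.
The investor gets 100 − 55.9832 ≈ 44.0168.

55.98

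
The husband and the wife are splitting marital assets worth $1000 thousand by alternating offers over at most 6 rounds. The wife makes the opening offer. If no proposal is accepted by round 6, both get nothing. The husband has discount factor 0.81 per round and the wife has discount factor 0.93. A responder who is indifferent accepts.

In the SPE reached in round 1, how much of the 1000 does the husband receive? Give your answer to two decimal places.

559.06

Round 6 (the husband proposes): rejection yields 0 for the wife; the husband offers 0 and keeps 1000.
Round 5 (the wife proposes): the husband can get 1000 next round, worth 0.81 × 1000 = 810 now; the wife offers that and keeps 190.
Round 4 (the husband proposes): the wife can get 190 next round, worth 0.93 × 190 = 176.7 now. The husband offers 176.7 and keeps 1000 − 176.7 = 823.3.
Round 3 (the wife proposes): the husband can get 823.3 next round, worth 0.81 × 823.3 = 666.873 now; the wife offers that and keeps 333.127.
Round 2 (the husband proposes): the wife can get 333.127 next round, worth 0.93 × 333.127 = 309.80811 now; the husband offers that and keeps 690.19189.
Round 1 (the wife proposes): the husband can get 690.19189 next round, worth 0.81 × 690.19189 = 559.0554309 now, so the wife offers 559.0554309, keeping 440.9445691.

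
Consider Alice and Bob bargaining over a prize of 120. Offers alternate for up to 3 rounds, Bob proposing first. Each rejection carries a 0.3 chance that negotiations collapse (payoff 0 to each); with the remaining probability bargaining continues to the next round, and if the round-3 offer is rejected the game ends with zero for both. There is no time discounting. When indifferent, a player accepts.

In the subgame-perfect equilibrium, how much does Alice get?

25.2

Round 3 (Bob proposes): rejection yields 0 for Alice; Bob offers 0 and keeps 120.
Round 2 (Alice proposes): rejecting gives Bob an expected 0.7 × 120 = 84, so Alice offers 84, keeping 36.
Round 1 (Bob proposes): rejecting gives Alice an expected 0.7 × 36 = 25.2. Bob offers 25.2 and keeps 120 − 25.2 = 94.8.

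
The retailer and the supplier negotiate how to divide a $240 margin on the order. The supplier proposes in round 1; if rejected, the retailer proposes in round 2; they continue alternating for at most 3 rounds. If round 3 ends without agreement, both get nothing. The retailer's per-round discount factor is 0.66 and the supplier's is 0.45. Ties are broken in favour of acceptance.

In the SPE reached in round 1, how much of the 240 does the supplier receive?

152.88

Work backward from the last round.
Round 3 (the supplier proposes): the retailer will accept anything ≥ 0, so the supplier offers 0 and keeps 240.
Round 2 (the retailer proposes): the supplier can get 240 next round, worth 0.45 × 240 = 108 now, so the retailer offers 108, keeping 132.
Round 1 (the supplier proposes): the retailer can get 132 next round, worth 0.66 × 132 = 87.12 now; the supplier offers that and keeps 152.88.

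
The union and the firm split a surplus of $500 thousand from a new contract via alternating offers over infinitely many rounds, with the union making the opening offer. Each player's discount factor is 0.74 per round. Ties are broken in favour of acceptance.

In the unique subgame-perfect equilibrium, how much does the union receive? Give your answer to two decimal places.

287.36

Let x be the union's share when the union proposes and y be the firm's share when the firm proposes.
The firm accepts iff offered ≥ 0.74·y, so x = 500 − 0.74y. Symmetrically y = 500 − 0.74x.
Substituting: x = 500 − 0.74(500 − 0.74x), giving x(1 − 0.74·0.74) = 500(1 − 0.74).
So x = 500 × 0.26 / 0.4524 ≈ 287.3563, and the firm receives 500 − x ≈ 212.6437.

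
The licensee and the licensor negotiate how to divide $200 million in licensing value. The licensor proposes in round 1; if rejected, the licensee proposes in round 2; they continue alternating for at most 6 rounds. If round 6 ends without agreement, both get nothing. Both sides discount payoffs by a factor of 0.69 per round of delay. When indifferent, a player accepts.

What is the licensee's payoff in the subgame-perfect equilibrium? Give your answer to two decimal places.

94.43

By backward induction:
Round 6 (the licensee proposes): the licensor will accept anything ≥ 0, so the licensee offers 0 and keeps 200.
Round 5 (the licensor proposes): the licensee can get 200 next round, worth 0.69 × 200 = 138 now; the licensor offers that and keeps 62.
Round 4 (the licensee proposes): the licensor can get 62 next round, worth 0.69 × 62 = 42.78 now; the licensee offers that and keeps 157.22.
Round 3 (the licensor proposes): the licensee can get 157.22 next round, worth 0.69 × 157.22 = 108.4818 now. The licensor offers 108.4818 and keeps 200 − 108.4818 = 91.5182.
Round 2 (the licensee proposes): the licensor can get 91.5182 next round, worth 0.69 × 91.5182 = 63.147558 now, so the licensee offers 63.147558, keeping 136.852442.
Round 1 (the licensor proposes): the licensee can get 136.852442 next round, worth 0.69 × 136.852442 = 94.42818498 now; the licensor offers that and keeps 105.57181502.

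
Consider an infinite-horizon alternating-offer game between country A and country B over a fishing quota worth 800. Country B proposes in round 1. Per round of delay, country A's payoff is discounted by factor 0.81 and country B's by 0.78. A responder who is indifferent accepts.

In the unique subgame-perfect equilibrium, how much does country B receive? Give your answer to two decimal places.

In a stationary SPE each proposer offers the other exactly their discounted continuation value.
If country B keeps x when proposing and country A keeps y when proposing, then x = 800 − 0.81y and y = 800 − 0.78x.
Solving: x = 800(1 − 0.81) / (1 − 0.78·0.81) = 152 / 0.3682 ≈ 412.8191.
Country A gets 800 − 412.8191 ≈ 387.1809.

412.82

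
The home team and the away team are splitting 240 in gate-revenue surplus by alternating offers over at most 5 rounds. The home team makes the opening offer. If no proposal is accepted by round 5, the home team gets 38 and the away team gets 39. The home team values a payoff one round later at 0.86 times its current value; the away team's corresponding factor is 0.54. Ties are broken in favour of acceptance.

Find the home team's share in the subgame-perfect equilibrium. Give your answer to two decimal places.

205.02

Round 5 (the home team proposes): the away team gets 39 if talks fail, so the home team offers 39 and keeps 201.
Round 4 (the away team proposes): the home team can get 201 next round, worth 0.86 × 201 = 172.86 now. The away team offers 172.86 and keeps 240 − 172.86 = 67.14.
Round 3 (the home team proposes): the away team can get 67.14 next round, worth 0.54 × 67.14 = 36.2556 now, so the home team offers 36.2556, keeping 203.7444.
Round 2 (the away team proposes): the home team can get 203.7444 next round, worth 0.86 × 203.7444 = 175.220184 now. The away team offers 175.220184 and keeps 240 − 175.220184 = 64.779816.
Round 1 (the home team proposes): the away team can get 64.779816 next round, worth 0.54 × 64.779816 = 34.98110064 now; the home team offers that and keeps 205.01889936.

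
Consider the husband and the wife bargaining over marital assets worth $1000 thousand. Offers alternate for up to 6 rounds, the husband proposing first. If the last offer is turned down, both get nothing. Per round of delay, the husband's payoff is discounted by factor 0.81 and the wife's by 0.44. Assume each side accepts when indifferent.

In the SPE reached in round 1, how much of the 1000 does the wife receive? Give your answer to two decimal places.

Work backward from the last round.
Round 6 (the wife proposes): rejection yields 0 for the husband; the wife offers 0 and keeps 1000.
Round 5 (the husband proposes): the wife can get 1000 next round, worth 0.44 × 1000 = 440 now; the husband offers that and keeps 560.
Round 4 (the wife proposes): the husband can get 560 next round, worth 0.81 × 560 = 453.6 now; the wife offers that and keeps 546.4.
Round 3 (the husband proposes): the wife can get 546.4 next round, worth 0.44 × 546.4 = 240.416 now. The husband offers 240.416 and keeps 1000 − 240.416 = 759.584.
Round 2 (the wife proposes): the husband can get 759.584 next round, worth 0.81 × 759.584 = 615.26304 now; the wife offers that and keeps 384.73696.
Round 1 (the husband proposes): the wife can get 384.73696 next round, worth 0.44 × 384.73696 = 169.2842624 now. The husband offers 169.2842624 and keeps 1000 − 169.2842624 = 830.7157376.

169.28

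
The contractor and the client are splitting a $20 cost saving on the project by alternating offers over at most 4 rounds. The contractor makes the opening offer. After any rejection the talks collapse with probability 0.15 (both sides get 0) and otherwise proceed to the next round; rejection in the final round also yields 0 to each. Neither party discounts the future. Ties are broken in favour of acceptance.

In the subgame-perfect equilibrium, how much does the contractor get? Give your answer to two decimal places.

By backward induction:
Round 4 (the client proposes): rejection yields 0 for the contractor; the client offers 0 and keeps 20.
Round 3 (the contractor proposes): rejecting gives the client an expected 0.85 × 20 = 17, so the contractor offers 17, keeping 3.
Round 2 (the client proposes): rejecting gives the contractor an expected 0.85 × 3 = 2.55, so the client offers 2.55, keeping 17.45.
Round 1 (the contractor proposes): rejecting gives the client an expected 0.85 × 17.45 = 14.8325; the contractor offers that and keeps 5.1675.

5.17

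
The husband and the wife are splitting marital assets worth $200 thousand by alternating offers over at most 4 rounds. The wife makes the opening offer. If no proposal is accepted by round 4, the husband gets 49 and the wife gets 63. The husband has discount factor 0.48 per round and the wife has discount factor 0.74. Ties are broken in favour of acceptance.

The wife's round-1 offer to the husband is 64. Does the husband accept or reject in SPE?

Accept

Round 4 (the husband proposes): the wife gets 63 if talks fail, so the husband offers 63 and keeps 137.
Round 3 (the wife proposes): the husband can get 137 next round, worth 0.48 × 137 = 65.76 now. The wife offers 65.76 and keeps 200 − 65.76 = 134.24.
Round 2 (the husband proposes): the wife can get 134.24 next round, worth 0.74 × 134.24 = 99.3376 now, so the husband offers 99.3376, keeping 100.6624.
So by rejecting in round 1, the husband gets 100.6624 next round, worth 0.48 × 100.6624 = 48.317952 now.
Offer 64 ≥ 48.317952, so the husband accepts.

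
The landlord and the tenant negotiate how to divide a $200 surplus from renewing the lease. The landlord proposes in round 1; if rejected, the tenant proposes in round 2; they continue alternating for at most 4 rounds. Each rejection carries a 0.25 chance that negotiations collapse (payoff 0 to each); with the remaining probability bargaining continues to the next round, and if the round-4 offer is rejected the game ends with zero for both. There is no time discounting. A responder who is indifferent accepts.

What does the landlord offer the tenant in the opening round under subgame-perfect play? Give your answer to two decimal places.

121.88

Round 4 (the tenant proposes): the landlord will accept anything ≥ 0, so the tenant offers 0 and keeps 200.
Round 3 (the landlord proposes): rejecting gives the tenant an expected 0.75 × 200 = 150; the landlord offers that and keeps 50.
Round 2 (the tenant proposes): rejecting gives the landlord an expected 0.75 × 50 = 37.5; the tenant offers that and keeps 162.5.
Round 1 (the landlord proposes): rejecting gives the tenant an expected 0.75 × 162.5 = 121.875. The landlord offers 121.875 and keeps 200 − 121.875 = 78.125.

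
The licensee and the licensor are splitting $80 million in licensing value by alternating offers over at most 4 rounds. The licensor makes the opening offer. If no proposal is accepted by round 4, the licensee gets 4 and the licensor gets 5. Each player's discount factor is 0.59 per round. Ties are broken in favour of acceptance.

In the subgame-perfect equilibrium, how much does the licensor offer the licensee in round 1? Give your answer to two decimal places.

34.76

Solve by backward induction from round 4.
Round 4 (the licensee proposes): the licensor gets 5 if talks fail, so the licensee offers 5 and keeps 75.
Round 3 (the licensor proposes): the licensee can get 75 next round, worth 0.59 × 75 = 44.25 now, so the licensor offers 44.25, keeping 35.75.
Round 2 (the licensee proposes): the licensor can get 35.75 next round, worth 0.59 × 35.75 = 21.0925 now; the licensee offers that and keeps 58.9075.
Round 1 (the licensor proposes): the licensee can get 58.9075 next round, worth 0.59 × 58.9075 = 34.755425 now. The licensor offers 34.755425 and keeps 80 − 34.755425 = 45.244575.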